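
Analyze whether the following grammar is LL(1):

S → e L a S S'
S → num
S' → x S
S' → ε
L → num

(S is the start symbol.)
No. Predict set conflict for S': { 'x' }

A grammar is LL(1) if for each non-terminal N with multiple productions, the predict sets of those productions are pairwise disjoint, where PREDICT(N → α) = (FIRST(α) \ {ε}) ∪ (FOLLOW(N) if α ⇒* ε).

Relevant sets:
  FOLLOW(S') = { $, 'x' }

For S:
  PREDICT(S → e L a S S') = { 'e' }
  PREDICT(S → num) = { 'num' }
For S':
  PREDICT(S' → x S) = { 'x' }
  PREDICT(S' → ε) = { $, 'x' }
L has a single production, so nothing to check there.

Conflict found: Predict set conflict for S': { 'x' }
The grammar is NOT LL(1).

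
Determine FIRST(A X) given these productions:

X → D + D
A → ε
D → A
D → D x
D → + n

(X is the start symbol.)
FIRST sets of the non-terminals involved (from the grammar, by fixed-point iteration):
  FIRST(A) = { ε }
  FIRST(X) = { '+', 'x' }

To compute FIRST(A X), process the symbols left to right:
Symbol A is a non-terminal. Add FIRST(A) \ {ε} = { }
A is nullable (ε ∈ FIRST(A)), continue to the next symbol.
Symbol X is a non-terminal. Add FIRST(X) \ {ε} = { '+', 'x' }
X is not nullable (ε ∉ FIRST(X)), so stop here.
FIRST(A X) = { '+', 'x' }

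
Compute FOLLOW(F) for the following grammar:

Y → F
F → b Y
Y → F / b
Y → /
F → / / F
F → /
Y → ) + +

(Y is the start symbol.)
To compute FOLLOW(F), find every occurrence of F on a right-hand side N → α F β: add FIRST(β) \ {ε}, and if β is empty or nullable also add FOLLOW(N). Iterate to a fixed point.

In Y → F: F is at the end, add FOLLOW(Y)
In Y → F / b: F is followed by '/' b, add FIRST('/' b) \ {ε} = { '/' }
In F → / / F: F is at the end; this adds FOLLOW(F) to itself — nothing new

The FOLLOW sets referred to above (computed the same way, to a fixed point):
  FOLLOW(Y) = { $, '/' }

Taking the union: FOLLOW(F) = { $, '/' }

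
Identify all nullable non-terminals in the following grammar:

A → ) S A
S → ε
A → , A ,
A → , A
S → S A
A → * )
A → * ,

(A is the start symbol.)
{ 'S' }

ε-productions: S → ε
So S is immediately nullable.
No further non-terminal can be added: every production for the remaining non-terminals contains a terminal or a non-nullable non-terminal.
Nullable = { 'S' }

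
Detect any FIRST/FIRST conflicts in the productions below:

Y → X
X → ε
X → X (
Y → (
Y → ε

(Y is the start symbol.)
FIRST sets of the non-terminals at (or reachable through a nullable prefix from) the front of some alternative:
  FIRST(X) = { '(', ε }

Productions for Y:
  Y → X: FIRST = { '(', ε }
  Y → (: FIRST = { '(' }
  Y → ε: FIRST = { ε }
Productions for X:
  X → ε: FIRST = { ε }
  X → X (: FIRST = { '(' }

Conflict for Y: Y → X and Y → (
  Overlap: { '(' }
Conflict for Y: Y → X and Y → ε
  Overlap: { ε }

Answer: Yes. Y → X / Y → '(' on { '(' }; Y → X / Y → ε on { ε }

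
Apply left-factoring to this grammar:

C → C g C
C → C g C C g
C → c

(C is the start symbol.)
C → C g C C'
C' → ε
C' → C g
C → c

Left-factoring transforms A → αβ₁ | αβ₂ into A → αA' and A' → β₁ | β₂
(α is the longest common prefix among the alternatives). Repeat until
no nonterminal has two alternatives with a common prefix.

Round 1: C has alternatives sharing prefix 'C g C'. Introduce C': C → C g C C'
  Add: C' → ε
  Add: C' → C g

No remaining common prefixes — done.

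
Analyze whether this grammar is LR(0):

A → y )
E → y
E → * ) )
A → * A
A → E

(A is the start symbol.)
A grammar is LR(0) if no state in the canonical LR(0) collection has:
  - both a shift item (dot before a terminal) and a complete item (shift-reduce conflict), or
  - two or more complete items (reduce-reduce conflict; the accept item [A' → A .] counts as a complete item here).

Augment with A' → A and build the canonical LR(0) collection (I0 = CLOSURE({[A' → . A]}), then GOTO on every symbol after a dot until no new states appear). It has 9 states:
  I0: { [A → . * A], [A → . E], [A → . y )], [A' → . A], [E → . * ) )], [E → . y] }  — shift
  I1: { [A → * . A], [A → . * A], [A → . E], [A → . y )], [E → * . ) )], [E → . * ) )], [E → . y] }  — shift
  I2: { [A' → A .] }  — accept
  I3: { [A → E .] }  — reduce
  I4: { [A → y . )], [E → y .] }  — shift, reduce
  I5: { [A → y ) .] }  — reduce
  I6: { [E → * ) . )] }  — shift
  I7: { [A → * A .] }  — reduce
  I8: { [E → * ) ) .] }  — reduce

Conflict in state I4:
  Shift-reduce conflict between [E → y .] and [A → y . )]
So the grammar is NOT LR(0).

Answer: No. Shift-reduce conflict between [E → y .] and [A → y . )]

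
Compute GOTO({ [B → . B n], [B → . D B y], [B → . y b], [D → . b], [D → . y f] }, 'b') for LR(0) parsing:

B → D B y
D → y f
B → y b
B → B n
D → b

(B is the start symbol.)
{ [D → b .] }

GOTO(I, 'b') = CLOSURE({ [A → αX.β] : [A → α.Xβ] ∈ I, X = 'b' })

Items with dot before 'b', with the dot advanced:
  [D → . b] → [D → b .]
Closure adds nothing (no advanced item has the dot before a non-terminal).

GOTO = { [D → b .] }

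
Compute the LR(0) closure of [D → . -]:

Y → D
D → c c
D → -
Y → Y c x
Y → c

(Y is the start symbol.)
{ [D → . -] }

Start with: [D → . -]
The dot precedes the terminal '-', so nothing is added.

CLOSURE = { [D → . -] }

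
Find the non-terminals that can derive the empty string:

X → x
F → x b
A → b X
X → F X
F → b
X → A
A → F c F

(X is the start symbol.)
A non-terminal is nullable if it can derive ε (the empty string): either it has an ε-production, or it has a production whose right-hand side consists entirely of nullable non-terminals.

There are no ε-productions, so no non-terminal can derive ε.
No non-terminals are nullable.

Answer: None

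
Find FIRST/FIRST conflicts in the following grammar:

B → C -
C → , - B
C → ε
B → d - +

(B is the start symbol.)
A FIRST/FIRST conflict occurs when two productions N → α and N → β for the same non-terminal have FIRST(α) ∩ FIRST(β) ≠ ∅ (with ε ∈ FIRST of a nullable right-hand side, so two nullable alternatives also conflict).

FIRST sets of the non-terminals at (or reachable through a nullable prefix from) the front of some alternative:
  FIRST(C) = { ',', ε }

Productions for B:
  B → C -: FIRST = { ',', '-' }
  B → d - +: FIRST = { 'd' }
Productions for C:
  C → , - B: FIRST = { ',' }
  C → ε: FIRST = { ε }

All alternatives of each non-terminal have pairwise disjoint FIRST sets.

Answer: No FIRST/FIRST conflicts.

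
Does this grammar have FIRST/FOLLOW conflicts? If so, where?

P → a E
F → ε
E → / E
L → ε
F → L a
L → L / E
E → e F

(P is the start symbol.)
A FIRST/FOLLOW conflict occurs when a non-terminal N has a nullable alternative N → β (β ⇒* ε) and another alternative N → α with FIRST(α) ∩ FOLLOW(N) ≠ ∅: on such a lookahead the parser cannot decide between expanding α and letting N vanish via β.

Nullable non-terminals: F, L.
FIRST sets used below: FIRST(L) = { '/', ε }

F: nullable alternative(s) F → ε; FOLLOW(F) = { $, '/', 'a' }
  F → ε: FIRST \ {ε} = { } — this is the only nullable alternative, skip
  F → L a: FIRST \ {ε} = { '/', 'a' } — overlaps FOLLOW(F) on { '/', 'a' }: CONFLICT

L: nullable alternative(s) L → ε; FOLLOW(L) = { '/', 'a' }
  L → ε: FIRST \ {ε} = { } — this is the only nullable alternative, skip
  L → L / E: FIRST \ {ε} = { '/' } — overlaps FOLLOW(L) on { '/' }: CONFLICT

E, P have no nullable alternative, so no FIRST/FOLLOW check is needed there.

So the grammar has 2 FIRST/FOLLOW conflicts (marked CONFLICT above).

Answer: Yes. F → L a with FOLLOW(F) on { '/', 'a' }; L → L '/' E with FOLLOW(L) on { '/' }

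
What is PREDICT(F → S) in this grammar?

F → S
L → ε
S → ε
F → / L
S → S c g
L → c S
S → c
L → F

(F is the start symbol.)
{ $, 'c' }

PREDICT(F → S) = (FIRST(RHS) \ {ε}) ∪ (FOLLOW(F) if ε ∈ FIRST(RHS), i.e. RHS ⇒* ε)
FIRST(S) = { 'c', ε }
FIRST(S) = { 'c', ε }
ε ∈ FIRST(S) (the right-hand side is nullable), so add FOLLOW(F) = { $ }
PREDICT(F → S) = { $, 'c' }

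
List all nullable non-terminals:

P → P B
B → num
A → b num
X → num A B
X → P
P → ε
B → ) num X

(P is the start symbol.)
A non-terminal is nullable if it can derive ε (the empty string): either it has an ε-production, or it has a production whose right-hand side consists entirely of nullable non-terminals.

ε-productions: P → ε
So P is immediately nullable.
X → P: every symbol on the right is nullable, so X is nullable too.
No further non-terminal can be added: every production for the remaining non-terminals contains a terminal or a non-nullable non-terminal.
Nullable = { 'P', 'X' }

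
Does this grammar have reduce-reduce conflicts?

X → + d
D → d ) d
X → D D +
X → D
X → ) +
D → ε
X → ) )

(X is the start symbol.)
Yes — I3: [D → .] vs [X → D .]

A reduce-reduce conflict occurs when an LR(0) state has two complete items [A → α .] and [B → β .] — both call for a reduction, and with no lookahead the parser cannot choose between them.

Augment with X' → X and build the canonical LR(0) collection (I0 = CLOSURE({[X' → . X]}), then GOTO on every symbol after a dot until no new states appear). It has 13 states:
  I0: { [D → . d ) d], [D → .], [X → . ) )], [X → . ) +], [X → . + d], [X → . D D +], [X → . D], [X' → . X] }  — shift, reduce
  I1: { [X → ) . )], [X → ) . +] }  — shift
  I2: { [X → + . d] }  — shift
  I3: { [D → . d ) d], [D → .], [X → D . D +], [X → D .] }  — shift, 2 reduces
  I4: { [X' → X .] }  — accept
  I5: { [D → d . ) d] }  — shift
  I6: { [D → d ) . d] }  — shift
  I7: { [D → d ) d .] }  — reduce
  I8: { [X → D D . +] }  — shift
  I9: { [X → D D + .] }  — reduce
  I10: { [X → + d .] }  — reduce
  I11: { [X → ) ) .] }  — reduce
  I12: { [X → ) + .] }  — reduce

I3 contains complete items [D → .], [X → D .] — reduce-reduce conflict.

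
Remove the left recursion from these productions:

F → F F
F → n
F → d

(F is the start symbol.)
F is directly left-recursive. The standard transformation for
  A → A α₁ | ... | A α_m | β₁ | ... | β_n
is
  A  → β₁ A' | ... | β_n A'
  A' → α₁ A' | ... | α_m A' | ε

F → n becomes F → n F'
F → d becomes F → d F'
F → F F becomes F' → F F'
Add F' → ε

Resulting grammar:
F → n F'
F → d F'
F' → F F'
F' → ε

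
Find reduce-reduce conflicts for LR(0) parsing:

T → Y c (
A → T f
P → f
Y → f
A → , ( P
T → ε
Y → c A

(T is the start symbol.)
Augment with T' → T and build the canonical LR(0) collection (I0 = CLOSURE({[T' → . T]}), then GOTO on every symbol after a dot until no new states appear). It has 14 states:
  I0: { [T → . Y c (], [T → .], [T' → . T], [Y → . c A], [Y → . f] }  — shift, reduce
  I1: { [T' → T .] }  — accept
  I2: { [T → Y . c (] }  — shift
  I3: { [A → . , ( P], [A → . T f], [T → . Y c (], [T → .], [Y → . c A], [Y → . f], [Y → c . A] }  — shift, reduce
  I4: { [Y → f .] }  — reduce
  I5: { [A → , . ( P] }  — shift
  I6: { [Y → c A .] }  — reduce
  I7: { [A → T . f] }  — shift
  I8: { [A → T f .] }  — reduce
  I9: { [A → , ( . P], [P → . f] }  — shift
  I10: { [A → , ( P .] }  — reduce
  I11: { [P → f .] }  — reduce
  I12: { [T → Y c . (] }  — shift
  I13: { [T → Y c ( .] }  — reduce

No state contains more than one complete item.

Answer: No reduce-reduce conflicts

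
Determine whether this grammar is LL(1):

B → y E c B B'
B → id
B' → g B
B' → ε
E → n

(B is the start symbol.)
No. Predict set conflict for B': { 'g' }

A grammar is LL(1) if for each non-terminal N with multiple productions, the predict sets of those productions are pairwise disjoint, where PREDICT(N → α) = (FIRST(α) \ {ε}) ∪ (FOLLOW(N) if α ⇒* ε).

Relevant sets:
  FOLLOW(B') = { $, 'g' }

For B:
  PREDICT(B → y E c B B') = { 'y' }
  PREDICT(B → id) = { 'id' }
For B':
  PREDICT(B' → g B) = { 'g' }
  PREDICT(B' → ε) = { $, 'g' }
E has a single production, so nothing to check there.

Conflict found: Predict set conflict for B': { 'g' }
The grammar is NOT LL(1).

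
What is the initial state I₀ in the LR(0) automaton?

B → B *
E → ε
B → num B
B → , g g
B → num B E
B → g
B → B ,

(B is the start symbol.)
{ [B → . , g g], [B → . B *], [B → . B ,], [B → . g], [B → . num B E], [B → . num B], [B' → . B] }

First, augment the grammar with B' → B
I₀ = CLOSURE({ [B' → . B] }):
  [B' → . B] has the dot before B: add [B → . B *], [B → . num B], [B → . , g g], [B → . num B E], [B → . g], [B → . B ,]
No further items can be added.

I₀ = { [B → . , g g], [B → . B *], [B → . B ,], [B → . g], [B → . num B E], [B → . num B], [B' → . B] }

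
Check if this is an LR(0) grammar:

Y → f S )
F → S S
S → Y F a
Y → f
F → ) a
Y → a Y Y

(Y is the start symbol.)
No. Shift-reduce conflict between [Y → f .] and [Y → . a Y Y]

A grammar is LR(0) if no state in the canonical LR(0) collection has:
  - both a shift item (dot before a terminal) and a complete item (shift-reduce conflict), or
  - two or more complete items (reduce-reduce conflict; the accept item [Y' → Y .] counts as a complete item here).

Augment with Y' → Y and build the canonical LR(0) collection (I0 = CLOSURE({[Y' → . Y]}), then GOTO on every symbol after a dot until no new states appear). It has 15 states:
  I0: { [Y → . a Y Y], [Y → . f S )], [Y → . f], [Y' → . Y] }  — shift
  I1: { [Y' → Y .] }  — accept
  I2: { [Y → . a Y Y], [Y → . f S )], [Y → . f], [Y → a . Y Y] }  — shift
  I3: { [S → . Y F a], [Y → . a Y Y], [Y → . f S )], [Y → . f], [Y → f . S )], [Y → f .] }  — shift, reduce
  I4: { [Y → f S . )] }  — shift
  I5: { [F → . ) a], [F → . S S], [S → . Y F a], [S → Y . F a], [Y → . a Y Y], [Y → . f S )], [Y → . f] }  — shift
  I6: { [F → ) . a] }  — shift
  I7: { [S → Y F . a] }  — shift
  I8: { [F → S . S], [S → . Y F a], [Y → . a Y Y], [Y → . f S )], [Y → . f] }  — shift
  I9: { [F → S S .] }  — reduce
  I10: { [S → Y F a .] }  — reduce
  I11: { [F → ) a .] }  — reduce
  I12: { [Y → f S ) .] }  — reduce
  I13: { [Y → . a Y Y], [Y → . f S )], [Y → . f], [Y → a Y . Y] }  — shift
  I14: { [Y → a Y Y .] }  — reduce

Conflict in state I3:
  Shift-reduce conflict between [Y → f .] and [Y → . a Y Y]
So the grammar is NOT LR(0).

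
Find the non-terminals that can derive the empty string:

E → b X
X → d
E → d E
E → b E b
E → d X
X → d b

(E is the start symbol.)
None

There are no ε-productions, so no non-terminal can derive ε.
No non-terminals are nullable.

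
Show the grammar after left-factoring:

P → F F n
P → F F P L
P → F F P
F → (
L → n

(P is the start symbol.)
Left-factoring transforms A → αβ₁ | αβ₂ into A → αA' and A' → β₁ | β₂
(α is the longest common prefix among the alternatives). Repeat until
no nonterminal has two alternatives with a common prefix.

Round 1: P has alternatives sharing prefix 'F F'. Introduce P': P → F F P'
  Add: P' → n
  Add: P' → P L
  Add: P' → P

Round 2: P' has alternatives sharing prefix 'P'. Introduce P'': P' → P P''
  Add: P'' → L
  Add: P'' → ε

No remaining common prefixes — done.

Resulting grammar:
P → F F P'
P' → n
P' → P P''
P'' → L
P'' → ε
F → (
L → n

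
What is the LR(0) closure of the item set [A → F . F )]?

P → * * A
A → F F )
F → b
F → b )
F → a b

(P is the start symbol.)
Start with: [A → F . F )]
  [A → F . F )] has the dot before F: add [F → . b], [F → . b )], [F → . a b]
No further items can be added.

CLOSURE = { [A → F . F )], [F → . a b], [F → . b )], [F → . b] }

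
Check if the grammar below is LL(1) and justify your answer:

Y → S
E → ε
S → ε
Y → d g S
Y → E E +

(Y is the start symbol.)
Yes, the grammar is LL(1).

A grammar is LL(1) if for each non-terminal N with multiple productions, the predict sets of those productions are pairwise disjoint, where PREDICT(N → α) = (FIRST(α) \ {ε}) ∪ (FOLLOW(N) if α ⇒* ε).

Relevant sets:
  FIRST(S) = { ε }
  FIRST(E) = { ε }
  FOLLOW(Y) = { $ }

For Y:
  PREDICT(Y → S) = { $ }
  PREDICT(Y → d g S) = { 'd' }
  PREDICT(Y → E E '+') = { '+' }
E, S have a single production, so nothing to check there.

All predict sets are disjoint. The grammar IS LL(1).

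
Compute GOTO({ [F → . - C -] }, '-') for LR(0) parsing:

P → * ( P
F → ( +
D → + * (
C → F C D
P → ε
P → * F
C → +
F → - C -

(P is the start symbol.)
GOTO(I, '-') = CLOSURE({ [A → αX.β] : [A → α.Xβ] ∈ I, X = '-' })

Items with dot before '-', with the dot advanced:
  [F → . - C -] → [F → - . C -]
Closure of the advanced items:
  [F → - . C -] has the dot before C: add [C → . F C D], [C → . +]
  [C → . F C D] has the dot before F: add [F → . ( +], [F → . - C -]

GOTO = { [C → . +], [C → . F C D], [F → - . C -], [F → . ( +], [F → . - C -] }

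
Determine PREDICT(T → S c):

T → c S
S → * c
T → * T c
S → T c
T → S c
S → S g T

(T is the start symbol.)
{ '*', 'c' }

PREDICT(T → S c) = (FIRST(RHS) \ {ε}) ∪ (FOLLOW(T) if ε ∈ FIRST(RHS), i.e. RHS ⇒* ε)
FIRST(S) = { '*', 'c' }
FIRST(S c) = { '*', 'c' }
ε ∉ FIRST(S c), so FOLLOW(T) is not added.
PREDICT(T → S c) = { '*', 'c' }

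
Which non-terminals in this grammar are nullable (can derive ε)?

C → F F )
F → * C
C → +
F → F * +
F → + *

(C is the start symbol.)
A non-terminal is nullable if it can derive ε (the empty string): either it has an ε-production, or it has a production whose right-hand side consists entirely of nullable non-terminals.

There are no ε-productions, so no non-terminal can derive ε.
No non-terminals are nullable.

Answer: None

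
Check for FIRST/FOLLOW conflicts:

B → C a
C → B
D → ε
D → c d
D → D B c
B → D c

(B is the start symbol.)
A FIRST/FOLLOW conflict occurs when a non-terminal N has a nullable alternative N → β (β ⇒* ε) and another alternative N → α with FIRST(α) ∩ FOLLOW(N) ≠ ∅: on such a lookahead the parser cannot decide between expanding α and letting N vanish via β.

Nullable non-terminals: D.
FIRST sets used below: FIRST(D) = { 'c', ε }, FIRST(B) = { 'c' }

D: nullable alternative(s) D → ε; FOLLOW(D) = { 'c' }
  D → ε: FIRST \ {ε} = { } — this is the only nullable alternative, skip
  D → c d: FIRST \ {ε} = { 'c' } — overlaps FOLLOW(D) on { 'c' }: CONFLICT
  D → D B c: FIRST \ {ε} = { 'c' } — overlaps FOLLOW(D) on { 'c' }: CONFLICT

B, C have no nullable alternative, so no FIRST/FOLLOW check is needed there.

So the grammar has 2 FIRST/FOLLOW conflicts (marked CONFLICT above).

Answer: Yes. D → c d with FOLLOW(D) on { 'c' }; D → D B c with FOLLOW(D) on { 'c' }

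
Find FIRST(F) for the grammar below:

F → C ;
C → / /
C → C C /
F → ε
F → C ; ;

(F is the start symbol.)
To compute FIRST(F), examine every production with F on the left-hand side, reading each right-hand side left to right until a non-nullable symbol is reached.

FIRST sets of the other non-terminals involved (by the same procedure, iterated to a fixed point):
  FIRST(C) = { '/' }

From F → C ;:
  - C is a non-terminal: add FIRST(C) \ {ε} = { '/' }
    C is not nullable, so stop
From F → ε:
  - ε-production, so ε ∈ FIRST(F)
From F → C ; ;:
  - C is a non-terminal: add FIRST(C) \ {ε} = { '/' }
    C is not nullable, so stop

Collecting: FIRST(F) = { '/', ε }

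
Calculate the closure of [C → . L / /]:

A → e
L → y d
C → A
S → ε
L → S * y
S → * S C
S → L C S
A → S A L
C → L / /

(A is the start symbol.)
{ [C → . L / /], [L → . S * y], [L → . y d], [S → . * S C], [S → . L C S], [S → .] }

To compute CLOSURE, for each item [A → α.Bβ] where B is a non-terminal, add [B → .γ] for all productions B → γ; repeat for the newly added items until nothing changes.

Start with: [C → . L / /]
  [C → . L / /] has the dot before L: add [L → . y d], [L → . S * y]
  [L → . S * y] has the dot before S: add [S → .], [S → . * S C], [S → . L C S]
No further items can be added.

CLOSURE = { [C → . L / /], [L → . S * y], [L → . y d], [S → . * S C], [S → . L C S], [S → .] }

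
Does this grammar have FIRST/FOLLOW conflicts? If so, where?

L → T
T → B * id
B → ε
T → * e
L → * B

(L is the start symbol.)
A FIRST/FOLLOW conflict occurs when a non-terminal N has a nullable alternative N → β (β ⇒* ε) and another alternative N → α with FIRST(α) ∩ FOLLOW(N) ≠ ∅: on such a lookahead the parser cannot decide between expanding α and letting N vanish via β.

Nullable non-terminals: B.
B has a nullable alternative but only one production, so nothing to check.

L, T have no nullable alternative, so no FIRST/FOLLOW check is needed there.

No FIRST/FOLLOW conflicts found.

Answer: No FIRST/FOLLOW conflicts.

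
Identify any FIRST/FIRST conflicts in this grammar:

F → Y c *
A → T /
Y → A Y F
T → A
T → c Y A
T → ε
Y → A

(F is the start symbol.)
Yes. Y → A Y F / Y → A on { '/', 'c' }; T → A / T → c Y A on { 'c' }

A FIRST/FIRST conflict occurs when two productions N → α and N → β for the same non-terminal have FIRST(α) ∩ FIRST(β) ≠ ∅ (with ε ∈ FIRST of a nullable right-hand side, so two nullable alternatives also conflict).

FIRST sets of the non-terminals at (or reachable through a nullable prefix from) the front of some alternative:
  FIRST(A) = { '/', 'c' }

Productions for Y:
  Y → A Y F: FIRST = { '/', 'c' }
  Y → A: FIRST = { '/', 'c' }
Productions for T:
  T → A: FIRST = { '/', 'c' }
  T → c Y A: FIRST = { 'c' }
  T → ε: FIRST = { ε }
F, A have only one production, so no FIRST/FIRST conflict is possible there.

Conflict for Y: Y → A Y F and Y → A
  Overlap: { '/', 'c' }
Conflict for T: T → A and T → c Y A
  Overlap: { 'c' }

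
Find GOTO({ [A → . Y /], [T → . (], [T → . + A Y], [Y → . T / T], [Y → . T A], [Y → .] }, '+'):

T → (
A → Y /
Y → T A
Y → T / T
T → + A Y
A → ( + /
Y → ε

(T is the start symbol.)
{ [A → . ( + /], [A → . Y /], [T → + . A Y], [T → . (], [T → . + A Y], [Y → . T / T], [Y → . T A], [Y → .] }

GOTO(I, '+') = CLOSURE({ [A → αX.β] : [A → α.Xβ] ∈ I, X = '+' })

Items with dot before '+', with the dot advanced:
  [T → . + A Y] → [T → + . A Y]
Closure of the advanced items:
  [T → + . A Y] has the dot before A: add [A → . Y /], [A → . ( + /]
  [A → . Y /] has the dot before Y: add [Y → . T A], [Y → . T / T], [Y → .]
  [Y → . T A] has the dot before T: add [T → . (], [T → . + A Y]

GOTO = { [A → . ( + /], [A → . Y /], [T → + . A Y], [T → . (], [T → . + A Y], [Y → . T / T], [Y → . T A], [Y → .] }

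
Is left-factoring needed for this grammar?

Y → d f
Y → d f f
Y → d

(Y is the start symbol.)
Yes, Y has productions with common prefix 'd'

Left-factoring is needed when two productions for the same non-terminal
share a common prefix on the right-hand side.

Productions for Y:
  Y → d f
  Y → d f f
  Y → d

Found common prefix 'd' in productions for Y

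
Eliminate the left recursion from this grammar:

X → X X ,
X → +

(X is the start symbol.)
X → + X'
X' → X , X'
X' → ε

X is directly left-recursive. The standard transformation for
  A → A α₁ | ... | A α_m | β₁ | ... | β_n
is
  A  → β₁ A' | ... | β_n A'
  A' → α₁ A' | ... | α_m A' | ε

X → + becomes X → + X'
X → X X , becomes X' → X , X'
Add X' → ε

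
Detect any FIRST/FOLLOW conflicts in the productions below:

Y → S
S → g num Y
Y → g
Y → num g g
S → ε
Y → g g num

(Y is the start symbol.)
Nullable non-terminals: S, Y.
FIRST sets used below: FIRST(S) = { 'g', ε }

S: nullable alternative(s) S → ε; FOLLOW(S) = { $ }
  S → g num Y: FIRST \ {ε} = { 'g' } — disjoint from FOLLOW(S)
  S → ε: FIRST \ {ε} = { } — this is the only nullable alternative, skip

Y: nullable alternative(s) Y → S; FOLLOW(Y) = { $ }
  Y → S: FIRST \ {ε} = { 'g' } — this is the only nullable alternative, skip
  Y → g: FIRST \ {ε} = { 'g' } — disjoint from FOLLOW(Y)
  Y → num g g: FIRST \ {ε} = { 'num' } — disjoint from FOLLOW(Y)
  Y → g g num: FIRST \ {ε} = { 'g' } — disjoint from FOLLOW(Y)

No FIRST/FOLLOW conflicts found.

Answer: No FIRST/FOLLOW conflicts.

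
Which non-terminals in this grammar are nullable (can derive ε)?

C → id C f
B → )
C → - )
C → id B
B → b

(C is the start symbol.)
None

There are no ε-productions, so no non-terminal can derive ε.
No non-terminals are nullable.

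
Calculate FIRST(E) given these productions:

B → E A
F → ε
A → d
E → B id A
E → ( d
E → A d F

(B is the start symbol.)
{ '(', 'd' }

To compute FIRST(E), examine every production with E on the left-hand side, reading each right-hand side left to right until a non-nullable symbol is reached.

FIRST sets of the other non-terminals involved (by the same procedure, iterated to a fixed point):
  FIRST(B) = { '(', 'd' }
  FIRST(A) = { 'd' }

From E → B id A:
  - B is a non-terminal: add FIRST(B) \ {ε} = { '(', 'd' }
    B is not nullable, so stop
From E → ( d:
  - '(' is a terminal: add '(' and stop
From E → A d F:
  - A is a non-terminal: add FIRST(A) \ {ε} = { 'd' }
    A is not nullable, so stop

Collecting: FIRST(E) = { '(', 'd' }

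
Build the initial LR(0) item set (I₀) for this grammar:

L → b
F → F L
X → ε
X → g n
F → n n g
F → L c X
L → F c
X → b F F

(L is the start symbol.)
{ [F → . F L], [F → . L c X], [F → . n n g], [L → . F c], [L → . b], [L' → . L] }

First, augment the grammar with L' → L
I₀ = CLOSURE({ [L' → . L] }):
  [L' → . L] has the dot before L: add [L → . b], [L → . F c]
  [L → . F c] has the dot before F: add [F → . F L], [F → . n n g], [F → . L c X]
No further items can be added.

I₀ = { [F → . F L], [F → . L c X], [F → . n n g], [L → . F c], [L → . b], [L' → . L] }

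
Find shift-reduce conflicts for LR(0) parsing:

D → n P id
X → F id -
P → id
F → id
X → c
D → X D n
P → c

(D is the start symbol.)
A shift-reduce conflict occurs when an LR(0) state has both:
  - a complete (reduce) item [A → α .] (dot at the end), and
  - a shift item [B → β . c γ] (dot before a terminal).

Augment with D' → D and build the canonical LR(0) collection (I0 = CLOSURE({[D' → . D]}), then GOTO on every symbol after a dot until no new states appear). It has 15 states:
  I0: { [D → . X D n], [D → . n P id], [D' → . D], [F → . id], [X → . F id -], [X → . c] }  — shift
  I1: { [D' → D .] }  — accept
  I2: { [X → F . id -] }  — shift
  I3: { [D → . X D n], [D → . n P id], [D → X . D n], [F → . id], [X → . F id -], [X → . c] }  — shift
  I4: { [X → c .] }  — reduce
  I5: { [F → id .] }  — reduce
  I6: { [D → n . P id], [P → . c], [P → . id] }  — shift
  I7: { [D → n P . id] }  — shift
  I8: { [P → c .] }  — reduce
  I9: { [P → id .] }  — reduce
  I10: { [D → n P id .] }  — reduce
  I11: { [D → X D . n] }  — shift
  I12: { [D → X D n .] }  — reduce
  I13: { [X → F id . -] }  — shift
  I14: { [X → F id - .] }  — reduce

No state contains both a complete item and a shift item.

Answer: No shift-reduce conflicts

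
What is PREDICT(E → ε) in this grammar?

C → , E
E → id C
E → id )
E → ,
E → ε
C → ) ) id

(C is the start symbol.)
{ $ }

PREDICT(E → ε) = (FIRST(RHS) \ {ε}) ∪ (FOLLOW(E) if ε ∈ FIRST(RHS), i.e. RHS ⇒* ε)
The right-hand side is ε (FIRST(ε) = { ε }), so the predict set is FOLLOW(E) = { $ }
PREDICT(E → ε) = { $ }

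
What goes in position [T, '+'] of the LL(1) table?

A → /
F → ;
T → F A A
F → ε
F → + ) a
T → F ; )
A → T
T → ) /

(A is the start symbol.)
T → F A A, T → F ; )

To find M[T, '+'], we find productions for T where '+' is in the predict set (PREDICT(N → α) = (FIRST(α) \ {ε}) ∪ (FOLLOW(N) if α ⇒* ε)).

Relevant sets:
  FIRST(F) = { '+', ';', ε }
  FIRST(A) = { ')', '+', '/', ';' }

T → F A A: PREDICT = { ')', '+', '/', ';' }
  '+' is in predict set, so this production goes in M[T, '+']
T → F ; ): PREDICT = { '+', ';' }
  '+' is in predict set, so this production goes in M[T, '+']
T → ) /: PREDICT = { ')' }

M[T, '+'] = T → F A A, T → F ; )  (a multiply-defined cell — the grammar is not LL(1))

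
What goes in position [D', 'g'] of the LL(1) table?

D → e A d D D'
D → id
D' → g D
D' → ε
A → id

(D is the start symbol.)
D' → g D, D' → ε

To find M[D', 'g'], we find productions for D' where 'g' is in the predict set (PREDICT(N → α) = (FIRST(α) \ {ε}) ∪ (FOLLOW(N) if α ⇒* ε)).

Relevant sets:
  FOLLOW(D') = { $, 'g' }

D' → g D: PREDICT = { 'g' }
  'g' is in predict set, so this production goes in M[D', 'g']
D' → ε: PREDICT = { $, 'g' }
  'g' is in predict set, so this production goes in M[D', 'g']

M[D', 'g'] = D' → g D, D' → ε  (a multiply-defined cell — the grammar is not LL(1))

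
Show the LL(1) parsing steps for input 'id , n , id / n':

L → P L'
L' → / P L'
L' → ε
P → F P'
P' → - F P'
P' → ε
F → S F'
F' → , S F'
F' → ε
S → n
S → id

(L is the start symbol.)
LL(1) parsing maintains a stack (initially the start symbol over $) and the input. At each step: if the stack top is a terminal, match it against the current input token; if it is a non-terminal N, replace it with the RHS of M[N, lookahead] (the unique production whose predict set contains the lookahead).

Stack is shown with the top on the left.

Stack           Input              Action
-----------------------------------------
L $             id , n , id / n $  output L → P L'
P L' $          id , n , id / n $  output P → F P'
F P' L' $       id , n , id / n $  output F → S F'
S F' P' L' $    id , n , id / n $  output S → id
id F' P' L' $   id , n , id / n $  match 'id'
F' P' L' $      , n , id / n $     output F' → , S F'
, S F' P' L' $  , n , id / n $     match ','
S F' P' L' $    n , id / n $       output S → n
n F' P' L' $    n , id / n $       match 'n'
F' P' L' $      , id / n $         output F' → , S F'
, S F' P' L' $  , id / n $         match ','
S F' P' L' $    id / n $           output S → id
id F' P' L' $   id / n $           match 'id'
F' P' L' $      / n $              output F' → ε
P' L' $         / n $              output P' → ε
L' $            / n $              output L' → / P L'
/ P L' $        / n $              match '/'
P L' $          n $                output P → F P'
F P' L' $       n $                output F → S F'
S F' P' L' $    n $                output S → n
n F' P' L' $    n $                match 'n'
F' P' L' $      $                  output F' → ε
P' L' $         $                  output P' → ε
L' $            $                  output L' → ε
$               $                  accept

The string is accepted.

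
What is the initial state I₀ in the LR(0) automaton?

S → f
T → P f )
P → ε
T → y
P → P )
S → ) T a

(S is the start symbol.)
{ [S → . ) T a], [S → . f], [S' → . S] }

First, augment the grammar with S' → S
I₀ = CLOSURE({ [S' → . S] }):
  [S' → . S] has the dot before S: add [S → . f], [S → . ) T a]
No further items can be added.

I₀ = { [S → . ) T a], [S → . f], [S' → . S] }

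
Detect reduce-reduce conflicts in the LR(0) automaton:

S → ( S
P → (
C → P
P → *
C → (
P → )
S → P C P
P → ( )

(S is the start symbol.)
Augment with S' → S and build the canonical LR(0) collection (I0 = CLOSURE({[S' → . S]}), then GOTO on every symbol after a dot until no new states appear). It has 14 states:
  I0: { [P → . ( )], [P → . (], [P → . )], [P → . *], [S → . ( S], [S → . P C P], [S' → . S] }  — shift
  I1: { [P → ( . )], [P → ( .], [P → . ( )], [P → . (], [P → . )], [P → . *], [S → ( . S], [S → . ( S], [S → . P C P] }  — shift, reduce
  I2: { [P → ) .] }  — reduce
  I3: { [P → * .] }  — reduce
  I4: { [C → . (], [C → . P], [P → . ( )], [P → . (], [P → . )], [P → . *], [S → P . C P] }  — shift
  I5: { [S' → S .] }  — accept
  I6: { [C → ( .], [P → ( . )], [P → ( .] }  — shift, 2 reduces
  I7: { [P → . ( )], [P → . (], [P → . )], [P → . *], [S → P C . P] }  — shift
  I8: { [C → P .] }  — reduce
  I9: { [P → ( . )], [P → ( .] }  — shift, reduce
  I10: { [S → P C P .] }  — reduce
  I11: { [P → ( ) .] }  — reduce
  I12: { [P → ( ) .], [P → ) .] }  — 2 reduces
  I13: { [S → ( S .] }  — reduce

I6 contains complete items [C → ( .], [P → ( .] — reduce-reduce conflict.
I12 contains complete items [P → ( ) .], [P → ) .] — reduce-reduce conflict.

Answer: Yes — I6: [C → ( .] vs [P → ( .]; I12: [P → ( ) .] vs [P → ) .]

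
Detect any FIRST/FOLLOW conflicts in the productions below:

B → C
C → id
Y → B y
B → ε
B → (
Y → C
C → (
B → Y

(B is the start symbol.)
A FIRST/FOLLOW conflict occurs when a non-terminal N has a nullable alternative N → β (β ⇒* ε) and another alternative N → α with FIRST(α) ∩ FOLLOW(N) ≠ ∅: on such a lookahead the parser cannot decide between expanding α and letting N vanish via β.

Nullable non-terminals: B.
FIRST sets used below: FIRST(C) = { '(', 'id' }, FIRST(Y) = { '(', 'id', 'y' }

B: nullable alternative(s) B → ε; FOLLOW(B) = { $, 'y' }
  B → C: FIRST \ {ε} = { '(', 'id' } — disjoint from FOLLOW(B)
  B → ε: FIRST \ {ε} = { } — this is the only nullable alternative, skip
  B → (: FIRST \ {ε} = { '(' } — disjoint from FOLLOW(B)
  B → Y: FIRST \ {ε} = { '(', 'id', 'y' } — overlaps FOLLOW(B) on { 'y' }: CONFLICT

C, Y have no nullable alternative, so no FIRST/FOLLOW check is needed there.

So the grammar has 1 FIRST/FOLLOW conflict (marked CONFLICT above).

Answer: Yes. B → Y with FOLLOW(B) on { 'y' }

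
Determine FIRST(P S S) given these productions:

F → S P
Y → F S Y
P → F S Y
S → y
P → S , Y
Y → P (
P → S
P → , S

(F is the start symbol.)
{ ',', 'y' }

FIRST sets of the non-terminals involved (from the grammar, by fixed-point iteration):
  FIRST(P) = { ',', 'y' }

To compute FIRST(P S S), process the symbols left to right:
Symbol P is a non-terminal. Add FIRST(P) \ {ε} = { ',', 'y' }
P is not nullable (ε ∉ FIRST(P)), so stop here.
FIRST(P S S) = { ',', 'y' }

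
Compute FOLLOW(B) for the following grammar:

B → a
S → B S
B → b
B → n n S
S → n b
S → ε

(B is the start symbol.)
{ $, 'a', 'b', 'n' }

B is the start symbol, so $ ∈ FOLLOW(B).
In S → B S: B is followed by S, add FIRST(S) \ {ε} = { 'a', 'b', 'n' }
  S is nullable, so also add FOLLOW(S)

The FOLLOW sets referred to above (computed the same way, to a fixed point):
  FOLLOW(S) = { $, 'a', 'b', 'n' }

Taking the union: FOLLOW(B) = { $, 'a', 'b', 'n' }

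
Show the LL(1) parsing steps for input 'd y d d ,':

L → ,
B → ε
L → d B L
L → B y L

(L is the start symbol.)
LL(1) parsing maintains a stack (initially the start symbol over $) and the input. At each step: if the stack top is a terminal, match it against the current input token; if it is a non-terminal N, replace it with the RHS of M[N, lookahead] (the unique production whose predict set contains the lookahead).

Stack is shown with the top on the left.

Stack    Input        Action
----------------------------
L $      d y d d , $  output L → d B L
d B L $  d y d d , $  match 'd'
B L $    y d d , $    output B → ε
L $      y d d , $    output L → B y L
B y L $  y d d , $    output B → ε
y L $    y d d , $    match 'y'
L $      d d , $      output L → d B L
d B L $  d d , $      match 'd'
B L $    d , $        output B → ε
L $      d , $        output L → d B L
d B L $  d , $        match 'd'
B L $    , $          output B → ε
L $      , $          output L → ,
, $      , $          match ','
$        $            accept

The string is accepted.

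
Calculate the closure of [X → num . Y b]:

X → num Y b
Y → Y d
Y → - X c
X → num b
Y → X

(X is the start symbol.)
To compute CLOSURE, for each item [A → α.Bβ] where B is a non-terminal, add [B → .γ] for all productions B → γ; repeat for the newly added items until nothing changes.

Start with: [X → num . Y b]
  [X → num . Y b] has the dot before Y: add [Y → . Y d], [Y → . - X c], [Y → . X]
  [Y → . X] has the dot before X: add [X → . num Y b], [X → . num b]
No further items can be added.

CLOSURE = { [X → . num Y b], [X → . num b], [X → num . Y b], [Y → . - X c], [Y → . X], [Y → . Y d] }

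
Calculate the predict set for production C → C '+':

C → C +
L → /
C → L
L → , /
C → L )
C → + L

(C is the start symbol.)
PREDICT(C → C '+') = (FIRST(RHS) \ {ε}) ∪ (FOLLOW(C) if ε ∈ FIRST(RHS), i.e. RHS ⇒* ε)
FIRST(C) = { '+', ',', '/' }
FIRST(C '+') = { '+', ',', '/' }
ε ∉ FIRST(C '+'), so FOLLOW(C) is not added.
PREDICT(C → C '+') = { '+', ',', '/' }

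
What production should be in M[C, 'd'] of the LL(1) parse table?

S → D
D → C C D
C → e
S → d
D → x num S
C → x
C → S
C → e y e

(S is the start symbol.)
To find M[C, 'd'], we find productions for C where 'd' is in the predict set (PREDICT(N → α) = (FIRST(α) \ {ε}) ∪ (FOLLOW(N) if α ⇒* ε)).

Relevant sets:
  FIRST(S) = { 'd', 'e', 'x' }

C → e: PREDICT = { 'e' }
C → x: PREDICT = { 'x' }
C → S: PREDICT = { 'd', 'e', 'x' }
  'd' is in predict set, so this production goes in M[C, 'd']
C → e y e: PREDICT = { 'e' }

M[C, 'd'] = C → S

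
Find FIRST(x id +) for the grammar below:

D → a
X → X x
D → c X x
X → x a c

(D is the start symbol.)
To compute FIRST(x id +), process the symbols left to right:
Symbol x is a terminal. Add 'x' and stop.
FIRST(x id +) = { 'x' }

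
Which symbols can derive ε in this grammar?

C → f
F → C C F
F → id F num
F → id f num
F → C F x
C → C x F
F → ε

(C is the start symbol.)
{ 'F' }

A non-terminal is nullable if it can derive ε (the empty string): either it has an ε-production, or it has a production whose right-hand side consists entirely of nullable non-terminals.

ε-productions: F → ε
So F is immediately nullable.
No further non-terminal can be added: every production for the remaining non-terminals contains a terminal or a non-nullable non-terminal.
Nullable = { 'F' }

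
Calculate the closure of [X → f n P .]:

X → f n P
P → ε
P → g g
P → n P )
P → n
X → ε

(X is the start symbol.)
{ [X → f n P .] }

To compute CLOSURE, for each item [A → α.Bβ] where B is a non-terminal, add [B → .γ] for all productions B → γ; repeat for the newly added items until nothing changes.

Start with: [X → f n P .]
The dot is at the end, so nothing is added.

CLOSURE = { [X → f n P .] }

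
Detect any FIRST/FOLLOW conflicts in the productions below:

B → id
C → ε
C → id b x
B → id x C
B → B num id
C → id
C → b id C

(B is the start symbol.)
A FIRST/FOLLOW conflict occurs when a non-terminal N has a nullable alternative N → β (β ⇒* ε) and another alternative N → α with FIRST(α) ∩ FOLLOW(N) ≠ ∅: on such a lookahead the parser cannot decide between expanding α and letting N vanish via β.

Nullable non-terminals: C.

C: nullable alternative(s) C → ε; FOLLOW(C) = { $, 'num' }
  C → ε: FIRST \ {ε} = { } — this is the only nullable alternative, skip
  C → id b x: FIRST \ {ε} = { 'id' } — disjoint from FOLLOW(C)
  C → id: FIRST \ {ε} = { 'id' } — disjoint from FOLLOW(C)
  C → b id C: FIRST \ {ε} = { 'b' } — disjoint from FOLLOW(C)

B has no nullable alternative, so no FIRST/FOLLOW check is needed there.

No FIRST/FOLLOW conflicts found.

Answer: No FIRST/FOLLOW conflicts.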